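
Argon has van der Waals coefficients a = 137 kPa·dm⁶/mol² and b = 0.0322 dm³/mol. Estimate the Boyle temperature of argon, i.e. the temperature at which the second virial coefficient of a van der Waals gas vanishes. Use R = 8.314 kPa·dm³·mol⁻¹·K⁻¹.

For a van der Waals gas the second virial coefficient B₂ = b − a/(RT) vanishes at T_B = a/(Rb).
T_B = 137/(8.314×0.0322) = 137/0.26771 = 511.7 K

T_B ≈ 511.7 K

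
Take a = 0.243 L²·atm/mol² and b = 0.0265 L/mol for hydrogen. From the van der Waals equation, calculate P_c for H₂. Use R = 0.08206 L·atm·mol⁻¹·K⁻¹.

For a van der Waals gas, P_c = a/(27b²).
P_c = 0.243/(27×(0.0265)²) = 0.243/0.018961 = 12.82 atm

P_c ≈ 12.82 atm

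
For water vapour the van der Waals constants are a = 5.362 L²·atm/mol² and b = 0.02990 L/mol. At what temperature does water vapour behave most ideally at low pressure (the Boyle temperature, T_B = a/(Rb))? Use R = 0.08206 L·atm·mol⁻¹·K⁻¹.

T_B ≈ 2185 K

For a van der Waals gas the second virial coefficient B₂ = b − a/(RT) vanishes at T_B = a/(Rb).
T_B = 5.362/(0.08206×0.02990) = 5.362/0.0024536 = 2185 K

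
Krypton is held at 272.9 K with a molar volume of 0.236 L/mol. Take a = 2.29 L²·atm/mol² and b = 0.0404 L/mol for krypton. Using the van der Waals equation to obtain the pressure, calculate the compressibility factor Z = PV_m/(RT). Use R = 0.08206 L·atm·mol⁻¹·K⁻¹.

Z ≈ 0.7732

P = RT/(V_m − b) − a/V_m² = (0.08206)(272.9)/(0.236 − 0.0404) − 2.29/(0.236)²
  = 22.394/0.19560 − 41.116 = 114.49 − 41.116 = 73.37 atm
Z = PV_m/(RT) = (73.37)(0.236)/((0.08206)(272.9)) = 17.315/22.394 = 0.7732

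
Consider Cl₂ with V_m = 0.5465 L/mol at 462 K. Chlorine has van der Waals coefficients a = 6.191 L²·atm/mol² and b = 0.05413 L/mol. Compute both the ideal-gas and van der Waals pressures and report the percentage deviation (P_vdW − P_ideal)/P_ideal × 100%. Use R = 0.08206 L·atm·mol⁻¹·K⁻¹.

-18.89 %

Ideal: P_ideal = RT/V_m = (0.08206)(462)/0.5465 = 69.3719 atm
vdW: P = RT/(V_m − b) − a/V_m² = 37.9117/0.492370 − 6.191/0.298662 = 76.9984 − 20.7291 = 56.2693 atm
% deviation = (56.2693 − 69.3719)/69.3719 × 100% = -18.89%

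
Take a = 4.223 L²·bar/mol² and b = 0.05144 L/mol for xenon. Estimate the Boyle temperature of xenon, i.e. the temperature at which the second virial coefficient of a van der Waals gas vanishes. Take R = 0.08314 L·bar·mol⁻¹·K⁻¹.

T_B ≈ 987.4 K

For a van der Waals gas the second virial coefficient B₂ = b − a/(RT) vanishes at T_B = a/(Rb).
T_B = 4.223/(0.08314×0.05144) = 4.223/0.0042767 = 987.4 K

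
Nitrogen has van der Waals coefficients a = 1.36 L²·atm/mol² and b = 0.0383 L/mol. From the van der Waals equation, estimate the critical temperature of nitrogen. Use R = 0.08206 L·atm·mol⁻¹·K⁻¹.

For a van der Waals gas, T_c = 8a/(27Rb).
T_c = 8×1.36/(27×0.08206×0.0383) = 10.880/0.084858 = 128.2 K

T_c ≈ 128.2 K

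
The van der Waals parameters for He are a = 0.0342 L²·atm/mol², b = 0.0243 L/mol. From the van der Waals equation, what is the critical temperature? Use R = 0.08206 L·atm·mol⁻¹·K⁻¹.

T_c ≈ 5.082 K

For a van der Waals gas, T_c = 8a/(27Rb).
T_c = 8×0.0342/(27×0.08206×0.0243) = 0.27360/0.053840 = 5.082 K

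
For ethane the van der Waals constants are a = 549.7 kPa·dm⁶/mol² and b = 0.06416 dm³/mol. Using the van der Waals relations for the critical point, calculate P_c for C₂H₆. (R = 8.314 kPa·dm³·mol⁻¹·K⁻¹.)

P_c ≈ 4946 kPa

For a van der Waals gas, P_c = a/(27b²).
P_c = 549.7/(27×(0.06416)²) = 549.7/0.11115 = 4946 kPa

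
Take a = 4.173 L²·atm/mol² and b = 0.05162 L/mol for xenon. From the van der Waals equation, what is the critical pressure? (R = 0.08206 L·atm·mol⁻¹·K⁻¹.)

P_c ≈ 58.00 atm

For a van der Waals gas, P_c = a/(27b²).
P_c = 4.173/(27×(0.05162)²) = 4.173/0.071945 = 58.00 atm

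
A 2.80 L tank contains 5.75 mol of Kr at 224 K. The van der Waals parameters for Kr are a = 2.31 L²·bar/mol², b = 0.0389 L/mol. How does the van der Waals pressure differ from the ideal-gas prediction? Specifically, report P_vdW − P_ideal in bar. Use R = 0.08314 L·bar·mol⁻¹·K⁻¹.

Ideal: P_ideal = nRT/V = (5.75)(0.08314)(224)/2.80 = 38.2444 bar
vdW: P = nRT/(V − nb) − a n²/V² = 107.084/2.57633 − 76.3744/7.84000 = 41.5646 − 9.74163 = 31.8230 bar
ΔP = 31.8230 − 38.2444 = -6.421 bar

ΔP ≈ -6.421 bar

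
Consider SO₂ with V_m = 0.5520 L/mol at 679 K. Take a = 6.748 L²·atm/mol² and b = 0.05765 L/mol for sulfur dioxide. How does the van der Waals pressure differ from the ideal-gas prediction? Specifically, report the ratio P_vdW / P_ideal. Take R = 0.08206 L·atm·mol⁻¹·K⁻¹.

Ideal: P_ideal = RT/V_m = (0.08206)(679)/0.5520 = 100.940 atm
vdW: P = RT/(V_m − b) − a/V_m² = 55.7187/0.494350 − 6.748/0.304704 = 112.711 − 22.1461 = 90.565 atm
Ratio = 90.565/100.940 = 0.8972

P_vdW / P_ideal ≈ 0.8972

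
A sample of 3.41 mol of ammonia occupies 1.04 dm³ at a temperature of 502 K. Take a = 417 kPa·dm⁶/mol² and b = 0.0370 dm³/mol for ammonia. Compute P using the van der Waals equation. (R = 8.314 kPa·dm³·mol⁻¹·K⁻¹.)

P ≈ 11091 kPa

P = nRT/(V − nb) − a n²/V²
nRT/(V − nb) = (3.41)(8.314)(502)/(1.04 − 3.41×0.0370) = 14232/0.91383 = 15574 kPa
a n²/V² = (417)(3.41)²/(1.04)² = 4483.1 kPa
P = 15574 − 4483.1 = 11091 kPa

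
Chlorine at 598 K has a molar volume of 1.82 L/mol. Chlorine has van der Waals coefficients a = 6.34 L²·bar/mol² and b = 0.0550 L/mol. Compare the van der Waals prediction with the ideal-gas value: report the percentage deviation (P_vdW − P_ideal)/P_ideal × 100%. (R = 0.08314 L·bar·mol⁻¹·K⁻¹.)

Ideal: P_ideal = RT/V_m = (0.08314)(598)/1.82 = 27.3174 bar
vdW: P = RT/(V_m − b) − a/V_m² = 49.7177/1.76500 − 6.34/3.31240 = 28.1687 − 1.91402 = 26.2547 bar
% deviation = (26.2547 − 27.3174)/27.3174 × 100% = -3.89%

-3.89 %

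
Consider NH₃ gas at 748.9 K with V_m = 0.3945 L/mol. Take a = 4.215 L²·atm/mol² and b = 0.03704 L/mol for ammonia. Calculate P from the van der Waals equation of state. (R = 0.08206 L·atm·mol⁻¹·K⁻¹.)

P = RT/(V_m − b) − a/V_m²
RT/(V_m − b) = (0.08206)(748.9)/(0.3945 − 0.03704) = 61.455/0.35746 = 171.92 atm
a/V_m² = 4.215/(0.3945)² = 27.083 atm
P = 171.92 − 27.083 = 144.8 atm

P ≈ 144.8 atm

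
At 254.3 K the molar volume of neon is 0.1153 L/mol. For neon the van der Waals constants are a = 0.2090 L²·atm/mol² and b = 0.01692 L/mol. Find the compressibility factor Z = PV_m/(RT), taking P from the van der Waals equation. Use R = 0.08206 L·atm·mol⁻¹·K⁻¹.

Z ≈ 1.085

P = RT/(V_m − b) − a/V_m² = (0.08206)(254.3)/(0.1153 − 0.01692) − 0.2090/(0.1153)²
  = 20.868/0.098380 − 15.721 = 212.12 − 15.721 = 196.40 atm
Z = PV_m/(RT) = (196.40)(0.1153)/((0.08206)(254.3)) = 22.645/20.868 = 1.085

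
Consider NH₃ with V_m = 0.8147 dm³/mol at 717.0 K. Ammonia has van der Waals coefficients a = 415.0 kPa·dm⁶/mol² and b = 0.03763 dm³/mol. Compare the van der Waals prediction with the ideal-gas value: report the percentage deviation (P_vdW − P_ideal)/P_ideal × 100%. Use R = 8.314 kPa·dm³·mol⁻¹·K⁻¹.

Ideal: P_ideal = RT/V_m = (8.314)(717.0)/0.8147 = 7316.97 kPa
vdW: P = RT/(V_m − b) − a/V_m² = 5961.14/0.777070 − 415.0/0.663736 = 7671.30 − 625.249 = 7046.05 kPa
% deviation = (7046.05 − 7316.97)/7316.97 × 100% = -3.70%

-3.70 %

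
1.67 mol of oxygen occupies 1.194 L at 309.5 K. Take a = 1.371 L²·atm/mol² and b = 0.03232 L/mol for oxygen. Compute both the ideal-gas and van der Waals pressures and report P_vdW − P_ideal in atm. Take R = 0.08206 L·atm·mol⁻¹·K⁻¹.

ΔP ≈ -1.000 atm

Ideal: P_ideal = nRT/V = (1.67)(0.08206)(309.5)/1.194 = 35.5226 atm
vdW: P = nRT/(V − nb) − a n²/V² = 42.4139/1.14003 − 3.82358/1.42564 = 37.2042 − 2.68201 = 34.5222 atm
ΔP = 34.5222 − 35.5226 = -1.000 atm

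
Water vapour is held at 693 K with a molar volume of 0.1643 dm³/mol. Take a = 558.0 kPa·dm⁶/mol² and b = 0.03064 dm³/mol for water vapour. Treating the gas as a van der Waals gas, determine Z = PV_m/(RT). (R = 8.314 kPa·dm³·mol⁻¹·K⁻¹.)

P = RT/(V_m − b) − a/V_m² = (8.314)(693)/(0.1643 − 0.03064) − 558.0/(0.1643)²
  = 5761.6/0.13366 − 20671 = 43106 − 20671 = 22435 kPa
Z = PV_m/(RT) = (22435)(0.1643)/((8.314)(693)) = 3686.1/5761.6 = 0.6398

Z ≈ 0.6398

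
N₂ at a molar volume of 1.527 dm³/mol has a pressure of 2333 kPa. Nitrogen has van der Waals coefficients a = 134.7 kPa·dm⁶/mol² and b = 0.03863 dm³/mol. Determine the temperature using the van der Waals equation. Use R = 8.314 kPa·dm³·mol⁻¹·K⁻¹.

T ≈ 428.0 K

T = (P + a/V_m²)(V_m − b)/R
P + a/V_m² = 2333 + 134.7/(1.527)² = 2390.8 kPa
V_m − b = 1.527 − 0.03863 = 1.4884 dm³/mol
T = (2390.8)(1.4884)/8.314 = 428.0 K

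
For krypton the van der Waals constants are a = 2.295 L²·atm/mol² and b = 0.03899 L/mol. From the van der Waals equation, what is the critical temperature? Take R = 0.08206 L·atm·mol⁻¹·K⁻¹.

T_c ≈ 212.5 K

For a van der Waals gas, T_c = 8a/(27Rb).
T_c = 8×2.295/(27×0.08206×0.03899) = 18.360/0.086387 = 212.5 K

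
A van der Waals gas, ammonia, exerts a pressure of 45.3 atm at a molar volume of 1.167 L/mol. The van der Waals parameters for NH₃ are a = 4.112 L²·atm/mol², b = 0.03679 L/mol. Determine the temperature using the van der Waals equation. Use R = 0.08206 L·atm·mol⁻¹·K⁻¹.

T ≈ 665.5 K

T = (P + a/V_m²)(V_m − b)/R
P + a/V_m² = 45.3 + 4.112/(1.167)² = 48.319 atm
V_m − b = 1.167 − 0.03679 = 1.1302 L/mol
T = (48.319)(1.1302)/0.08206 = 665.5 K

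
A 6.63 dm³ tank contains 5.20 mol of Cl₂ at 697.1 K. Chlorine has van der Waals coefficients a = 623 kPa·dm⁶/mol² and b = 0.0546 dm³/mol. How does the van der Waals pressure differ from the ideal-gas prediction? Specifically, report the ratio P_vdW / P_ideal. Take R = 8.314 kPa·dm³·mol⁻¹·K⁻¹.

Ideal: P_ideal = nRT/V = (5.20)(8.314)(697.1)/6.63 = 4545.64 kPa
vdW: P = nRT/(V − nb) − a n²/V² = 30137.6/6.34608 − 16845.9/43.9569 = 4749.01 − 383.237 = 4365.77 kPa
Ratio = 4365.77/4545.64 = 0.9604

P_vdW / P_ideal ≈ 0.9604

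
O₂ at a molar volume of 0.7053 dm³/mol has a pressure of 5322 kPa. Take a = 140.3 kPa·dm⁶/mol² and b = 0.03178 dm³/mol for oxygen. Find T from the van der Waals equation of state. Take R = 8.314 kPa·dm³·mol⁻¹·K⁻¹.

T ≈ 454.0 K

T = (P + a/V_m²)(V_m − b)/R
P + a/V_m² = 5322 + 140.3/(0.7053)² = 5604.0 kPa
V_m − b = 0.7053 − 0.03178 = 0.67352 dm³/mol
T = (5604.0)(0.67352)/8.314 = 454.0 K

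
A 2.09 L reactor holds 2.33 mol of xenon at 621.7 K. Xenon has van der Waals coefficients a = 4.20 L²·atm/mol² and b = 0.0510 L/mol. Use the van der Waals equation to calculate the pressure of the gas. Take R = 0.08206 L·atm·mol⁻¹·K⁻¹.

P ≈ 55.08 atm

P = nRT/(V − nb) − a n²/V²
nRT/(V − nb) = (2.33)(0.08206)(621.7)/(2.09 − 2.33×0.0510) = 118.87/1.9712 = 60.303 atm
a n²/V² = (4.20)(2.33)²/(2.09)² = 5.2200 atm
P = 60.303 − 5.2200 = 55.08 atm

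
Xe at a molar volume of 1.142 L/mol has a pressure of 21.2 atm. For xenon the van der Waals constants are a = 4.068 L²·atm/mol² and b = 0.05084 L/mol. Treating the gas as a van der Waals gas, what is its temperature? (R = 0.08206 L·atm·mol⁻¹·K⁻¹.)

T = (P + a/V_m²)(V_m − b)/R
P + a/V_m² = 21.2 + 4.068/(1.142)² = 24.319 atm
V_m − b = 1.142 − 0.05084 = 1.0912 L/mol
T = (24.319)(1.0912)/0.08206 = 323.4 K

T ≈ 323.4 K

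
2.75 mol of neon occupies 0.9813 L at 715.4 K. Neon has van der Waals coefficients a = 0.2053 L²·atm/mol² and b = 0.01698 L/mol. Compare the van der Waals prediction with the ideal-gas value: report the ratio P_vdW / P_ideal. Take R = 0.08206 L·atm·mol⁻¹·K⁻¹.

P_vdW / P_ideal ≈ 1.040

Ideal: P_ideal = nRT/V = (2.75)(0.08206)(715.4)/0.9813 = 164.517 atm
vdW: P = nRT/(V − nb) − a n²/V² = 161.441/0.934605 − 1.55258/0.962950 = 172.737 − 1.61232 = 171.125 atm
Ratio = 171.125/164.517 = 1.040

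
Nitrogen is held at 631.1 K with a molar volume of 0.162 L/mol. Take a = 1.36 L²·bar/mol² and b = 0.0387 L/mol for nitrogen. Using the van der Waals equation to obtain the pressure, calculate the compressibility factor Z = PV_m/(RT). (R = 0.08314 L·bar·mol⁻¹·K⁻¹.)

P = RT/(V_m − b) − a/V_m² = (0.08314)(631.1)/(0.162 − 0.0387) − 1.36/(0.162)²
  = 52.470/0.12330 − 51.821 = 425.55 − 51.821 = 373.73 bar
Z = PV_m/(RT) = (373.73)(0.162)/((0.08314)(631.1)) = 60.544/52.470 = 1.154

Z ≈ 1.154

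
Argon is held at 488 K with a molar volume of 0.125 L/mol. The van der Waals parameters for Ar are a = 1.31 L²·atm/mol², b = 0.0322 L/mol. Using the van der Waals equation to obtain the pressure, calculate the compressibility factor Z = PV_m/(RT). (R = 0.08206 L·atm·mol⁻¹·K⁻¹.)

Z ≈ 1.085

P = RT/(V_m − b) − a/V_m² = (0.08206)(488)/(0.125 − 0.0322) − 1.31/(0.125)²
  = 40.045/0.092800 − 83.840 = 431.52 − 83.840 = 347.68 atm
Z = PV_m/(RT) = (347.68)(0.125)/((0.08206)(488)) = 43.460/40.045 = 1.085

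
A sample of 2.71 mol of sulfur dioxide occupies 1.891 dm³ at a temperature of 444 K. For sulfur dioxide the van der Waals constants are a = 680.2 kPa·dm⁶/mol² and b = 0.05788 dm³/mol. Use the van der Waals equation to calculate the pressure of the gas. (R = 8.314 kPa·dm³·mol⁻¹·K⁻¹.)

P ≈ 4372 kPa

P = nRT/(V − nb) − a n²/V²
nRT/(V − nb) = (2.71)(8.314)(444)/(1.891 − 2.71×0.05788) = 10004/1.7341 = 5769.0 kPa
a n²/V² = (680.2)(2.71)²/(1.891)² = 1397.0 kPa
P = 5769.0 − 1397.0 = 4372 kPa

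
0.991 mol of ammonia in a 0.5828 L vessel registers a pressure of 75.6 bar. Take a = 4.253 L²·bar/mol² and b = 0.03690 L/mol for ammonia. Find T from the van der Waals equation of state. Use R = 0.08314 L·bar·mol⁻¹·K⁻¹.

T ≈ 582.7 K

T = (P + a n²/V²)(V − nb)/(nR)
P + a n²/V² = 75.6 + (4.253)(0.991)²/(0.5828)² = 87.897 bar
V − nb = 0.5828 − (0.991)(0.03690) = 0.54623 L
T = (87.897)(0.54623)/((0.991)(0.08314)) = 582.7 K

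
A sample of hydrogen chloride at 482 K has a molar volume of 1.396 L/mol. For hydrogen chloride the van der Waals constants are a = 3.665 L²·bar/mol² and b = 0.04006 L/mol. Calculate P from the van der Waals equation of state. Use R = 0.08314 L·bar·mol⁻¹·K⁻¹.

P = RT/(V_m − b) − a/V_m²
RT/(V_m − b) = (0.08314)(482)/(1.396 − 0.04006) = 40.073/1.3559 = 29.555 bar
a/V_m² = 3.665/(1.396)² = 1.8806 bar
P = 29.555 − 1.8806 = 27.67 bar

P ≈ 27.67 bar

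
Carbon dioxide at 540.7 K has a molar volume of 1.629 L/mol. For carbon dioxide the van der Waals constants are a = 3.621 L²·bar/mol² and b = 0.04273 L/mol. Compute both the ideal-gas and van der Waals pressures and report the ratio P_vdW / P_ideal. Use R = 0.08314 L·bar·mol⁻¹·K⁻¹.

P_vdW / P_ideal ≈ 0.9775

Ideal: P_ideal = RT/V_m = (0.08314)(540.7)/1.629 = 27.5959 bar
vdW: P = RT/(V_m − b) − a/V_m² = 44.9538/1.58627 − 3.621/2.65364 = 28.3393 − 1.36454 = 26.9748 bar
Ratio = 26.9748/27.5959 = 0.9775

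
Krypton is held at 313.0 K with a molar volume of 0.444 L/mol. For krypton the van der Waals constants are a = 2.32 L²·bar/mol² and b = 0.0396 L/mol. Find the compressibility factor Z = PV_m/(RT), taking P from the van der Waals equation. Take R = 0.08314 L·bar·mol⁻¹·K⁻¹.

P = RT/(V_m − b) − a/V_m² = (0.08314)(313.0)/(0.444 − 0.0396) − 2.32/(0.444)²
  = 26.023/0.40440 − 11.769 = 64.350 − 11.769 = 52.581 bar
Z = PV_m/(RT) = (52.581)(0.444)/((0.08314)(313.0)) = 23.346/26.023 = 0.8971

Z ≈ 0.8971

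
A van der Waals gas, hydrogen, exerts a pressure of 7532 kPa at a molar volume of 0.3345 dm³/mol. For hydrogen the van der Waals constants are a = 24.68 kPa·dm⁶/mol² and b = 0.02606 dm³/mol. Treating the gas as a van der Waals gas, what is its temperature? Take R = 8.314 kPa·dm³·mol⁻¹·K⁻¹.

T = (P + a/V_m²)(V_m − b)/R
P + a/V_m² = 7532 + 24.68/(0.3345)² = 7752.6 kPa
V_m − b = 0.3345 − 0.02606 = 0.30844 dm³/mol
T = (7752.6)(0.30844)/8.314 = 287.6 K

T ≈ 287.6 K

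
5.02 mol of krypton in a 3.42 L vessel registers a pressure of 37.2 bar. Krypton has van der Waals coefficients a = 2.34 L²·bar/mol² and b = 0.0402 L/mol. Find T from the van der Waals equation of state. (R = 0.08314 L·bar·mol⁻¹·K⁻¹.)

T = (P + a n²/V²)(V − nb)/(nR)
P + a n²/V² = 37.2 + (2.34)(5.02)²/(3.42)² = 42.242 bar
V − nb = 3.42 − (5.02)(0.0402) = 3.2182 L
T = (42.242)(3.2182)/((5.02)(0.08314)) = 325.7 K

T ≈ 325.7 K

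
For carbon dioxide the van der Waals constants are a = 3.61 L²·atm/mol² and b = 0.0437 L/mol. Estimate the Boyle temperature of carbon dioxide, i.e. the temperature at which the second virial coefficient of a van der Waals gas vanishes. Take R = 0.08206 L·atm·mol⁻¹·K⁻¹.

T_B ≈ 1007 K

For a van der Waals gas the second virial coefficient B₂ = b − a/(RT) vanishes at T_B = a/(Rb).
T_B = 3.61/(0.08206×0.0437) = 3.61/0.0035860 = 1007 K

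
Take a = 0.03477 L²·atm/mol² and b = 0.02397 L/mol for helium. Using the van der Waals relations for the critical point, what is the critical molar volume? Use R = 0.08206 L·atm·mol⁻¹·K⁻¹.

V_m,c ≈ 0.07191 L/mol

For a van der Waals gas, V_m,c = 3b.
V_m,c = 3×0.02397 = 0.07191 L/mol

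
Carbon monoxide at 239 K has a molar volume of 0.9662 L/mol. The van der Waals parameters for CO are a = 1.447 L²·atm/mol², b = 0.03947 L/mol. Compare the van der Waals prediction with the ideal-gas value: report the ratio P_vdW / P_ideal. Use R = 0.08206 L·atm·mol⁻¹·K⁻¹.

Ideal: P_ideal = RT/V_m = (0.08206)(239)/0.9662 = 20.2984 atm
vdW: P = RT/(V_m − b) − a/V_m² = 19.6123/0.926730 − 1.447/0.933542 = 21.1629 − 1.55001 = 19.6129 atm
Ratio = 19.6129/20.2984 = 0.9662

P_vdW / P_ideal ≈ 0.9662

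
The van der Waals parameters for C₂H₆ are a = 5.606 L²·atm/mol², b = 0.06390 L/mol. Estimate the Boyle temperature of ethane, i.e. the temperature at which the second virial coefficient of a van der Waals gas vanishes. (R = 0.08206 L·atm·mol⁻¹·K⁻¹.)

T_B ≈ 1069 K

For a van der Waals gas the second virial coefficient B₂ = b − a/(RT) vanishes at T_B = a/(Rb).
T_B = 5.606/(0.08206×0.06390) = 5.606/0.0052436 = 1069 K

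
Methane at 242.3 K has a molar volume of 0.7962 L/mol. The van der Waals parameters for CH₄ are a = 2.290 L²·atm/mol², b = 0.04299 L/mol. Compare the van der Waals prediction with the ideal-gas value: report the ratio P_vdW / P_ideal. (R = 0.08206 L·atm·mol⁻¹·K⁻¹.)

Ideal: P_ideal = RT/V_m = (0.08206)(242.3)/0.7962 = 24.9725 atm
vdW: P = RT/(V_m − b) − a/V_m² = 19.8831/0.753210 − 2.290/0.633934 = 26.3978 − 3.61236 = 22.7854 atm
Ratio = 22.7854/24.9725 = 0.9124

P_vdW / P_ideal ≈ 0.9124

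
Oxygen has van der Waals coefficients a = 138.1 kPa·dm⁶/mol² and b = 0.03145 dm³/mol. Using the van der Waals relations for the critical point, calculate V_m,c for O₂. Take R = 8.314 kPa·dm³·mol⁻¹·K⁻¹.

For a van der Waals gas, V_m,c = 3b.
V_m,c = 3×0.03145 = 0.09435 dm³/mol

V_m,c ≈ 0.09435 dm³/mol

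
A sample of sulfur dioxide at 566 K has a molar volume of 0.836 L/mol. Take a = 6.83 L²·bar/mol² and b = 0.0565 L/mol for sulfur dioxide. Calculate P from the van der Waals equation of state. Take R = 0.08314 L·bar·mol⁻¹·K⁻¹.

P = RT/(V_m − b) − a/V_m²
RT/(V_m − b) = (0.08314)(566)/(0.836 − 0.0565) = 47.057/0.77950 = 60.368 bar
a/V_m² = 6.83/(0.836)² = 9.7726 bar
P = 60.368 − 9.7726 = 50.60 bar

P ≈ 50.60 bar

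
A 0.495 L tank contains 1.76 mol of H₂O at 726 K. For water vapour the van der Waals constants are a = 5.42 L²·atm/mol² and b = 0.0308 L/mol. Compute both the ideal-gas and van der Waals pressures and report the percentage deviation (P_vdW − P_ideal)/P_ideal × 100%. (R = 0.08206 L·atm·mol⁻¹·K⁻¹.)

-20.05 %

Ideal: P_ideal = nRT/V = (1.76)(0.08206)(726)/0.495 = 211.824 atm
vdW: P = nRT/(V − nb) − a n²/V² = 104.853/0.440792 − 16.7890/0.245025 = 237.874 − 68.5195 = 169.355 atm
% deviation = (169.355 − 211.824)/211.824 × 100% = -20.05%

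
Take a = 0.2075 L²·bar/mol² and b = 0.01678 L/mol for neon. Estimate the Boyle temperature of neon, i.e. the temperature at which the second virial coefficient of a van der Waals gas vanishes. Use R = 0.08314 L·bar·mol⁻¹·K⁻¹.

For a van der Waals gas the second virial coefficient B₂ = b − a/(RT) vanishes at T_B = a/(Rb).
T_B = 0.2075/(0.08314×0.01678) = 0.2075/0.0013951 = 148.7 K

T_B ≈ 148.7 K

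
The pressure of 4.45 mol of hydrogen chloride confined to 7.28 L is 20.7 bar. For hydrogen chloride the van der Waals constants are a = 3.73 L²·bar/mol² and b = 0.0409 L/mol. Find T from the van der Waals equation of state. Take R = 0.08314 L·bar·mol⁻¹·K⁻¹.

T = (P + a n²/V²)(V − nb)/(nR)
P + a n²/V² = 20.7 + (3.73)(4.45)²/(7.28)² = 22.094 bar
V − nb = 7.28 − (4.45)(0.0409) = 7.0980 L
T = (22.094)(7.0980)/((4.45)(0.08314)) = 423.9 K

T ≈ 423.9 K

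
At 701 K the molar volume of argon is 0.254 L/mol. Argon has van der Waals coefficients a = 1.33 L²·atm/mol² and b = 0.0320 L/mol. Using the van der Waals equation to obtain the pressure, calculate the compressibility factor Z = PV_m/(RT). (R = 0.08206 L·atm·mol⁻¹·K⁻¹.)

P = RT/(V_m − b) − a/V_m² = (0.08206)(701)/(0.254 − 0.0320) − 1.33/(0.254)²
  = 57.524/0.22200 − 20.615 = 259.12 − 20.615 = 238.51 atm
Z = PV_m/(RT) = (238.51)(0.254)/((0.08206)(701)) = 60.582/57.524 = 1.053

Z ≈ 1.053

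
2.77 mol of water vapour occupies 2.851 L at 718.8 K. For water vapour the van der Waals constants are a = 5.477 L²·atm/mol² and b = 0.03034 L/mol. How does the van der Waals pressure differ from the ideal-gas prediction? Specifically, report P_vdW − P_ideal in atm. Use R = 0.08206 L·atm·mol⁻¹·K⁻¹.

Ideal: P_ideal = nRT/V = (2.77)(0.08206)(718.8)/2.851 = 57.3089 atm
vdW: P = nRT/(V − nb) − a n²/V² = 163.388/2.76696 − 42.0245/8.12820 = 59.0496 − 5.17021 = 53.8794 atm
ΔP = 53.8794 − 57.3089 = -3.430 atm

ΔP ≈ -3.430 atm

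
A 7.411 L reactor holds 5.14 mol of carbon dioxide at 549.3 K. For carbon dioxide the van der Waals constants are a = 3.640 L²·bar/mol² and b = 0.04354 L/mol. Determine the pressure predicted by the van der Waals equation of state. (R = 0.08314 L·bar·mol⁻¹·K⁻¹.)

P ≈ 30.91 bar

P = nRT/(V − nb) − a n²/V²
nRT/(V − nb) = (5.14)(0.08314)(549.3)/(7.411 − 5.14×0.04354) = 234.74/7.1872 = 32.661 bar
a n²/V² = (3.640)(5.14)²/(7.411)² = 1.7510 bar
P = 32.661 − 1.7510 = 30.91 bar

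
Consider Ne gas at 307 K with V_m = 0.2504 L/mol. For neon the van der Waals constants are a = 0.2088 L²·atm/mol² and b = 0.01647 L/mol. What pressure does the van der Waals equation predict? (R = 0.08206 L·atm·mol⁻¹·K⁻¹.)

P ≈ 104.4 atm

P = RT/(V_m − b) − a/V_m²
RT/(V_m − b) = (0.08206)(307)/(0.2504 − 0.01647) = 25.192/0.23393 = 107.69 atm
a/V_m² = 0.2088/(0.2504)² = 3.3301 atm
P = 107.69 − 3.3301 = 104.4 atm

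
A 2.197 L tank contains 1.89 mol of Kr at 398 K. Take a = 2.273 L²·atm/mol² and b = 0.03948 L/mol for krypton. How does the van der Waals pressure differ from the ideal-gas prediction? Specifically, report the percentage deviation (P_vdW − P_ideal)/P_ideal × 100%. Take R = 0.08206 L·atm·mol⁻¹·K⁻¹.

Ideal: P_ideal = nRT/V = (1.89)(0.08206)(398)/2.197 = 28.0961 atm
vdW: P = nRT/(V − nb) − a n²/V² = 61.7272/2.12238 − 8.11938/4.82681 = 29.0840 − 1.68214 = 27.4019 atm
% deviation = (27.4019 − 28.0961)/28.0961 × 100% = -2.47%

-2.47 %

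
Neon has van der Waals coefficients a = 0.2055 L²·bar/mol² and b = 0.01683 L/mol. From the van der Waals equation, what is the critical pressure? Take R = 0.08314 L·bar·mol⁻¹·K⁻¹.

For a van der Waals gas, P_c = a/(27b²).
P_c = 0.2055/(27×(0.01683)²) = 0.2055/0.0076477 = 26.87 bar

P_c ≈ 26.87 bar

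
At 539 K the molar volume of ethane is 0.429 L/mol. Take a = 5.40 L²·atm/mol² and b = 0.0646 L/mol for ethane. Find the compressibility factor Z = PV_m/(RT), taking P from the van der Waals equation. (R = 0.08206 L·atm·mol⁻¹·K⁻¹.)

P = RT/(V_m − b) − a/V_m² = (0.08206)(539)/(0.429 − 0.0646) − 5.40/(0.429)²
  = 44.230/0.36440 − 29.341 = 121.38 − 29.341 = 92.04 atm
Z = PV_m/(RT) = (92.04)(0.429)/((0.08206)(539)) = 39.485/44.230 = 0.8927

Z ≈ 0.8927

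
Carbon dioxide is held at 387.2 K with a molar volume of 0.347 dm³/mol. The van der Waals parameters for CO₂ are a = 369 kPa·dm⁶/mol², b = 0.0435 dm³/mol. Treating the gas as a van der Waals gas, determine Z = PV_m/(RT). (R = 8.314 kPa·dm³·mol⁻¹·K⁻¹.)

Z ≈ 0.8130

P = RT/(V_m − b) − a/V_m² = (8.314)(387.2)/(0.347 − 0.0435) − 369/(0.347)²
  = 3219.2/0.30350 − 3064.6 = 10607 − 3064.6 = 7542 kPa
Z = PV_m/(RT) = (7542)(0.347)/((8.314)(387.2)) = 2617.1/3219.2 = 0.8130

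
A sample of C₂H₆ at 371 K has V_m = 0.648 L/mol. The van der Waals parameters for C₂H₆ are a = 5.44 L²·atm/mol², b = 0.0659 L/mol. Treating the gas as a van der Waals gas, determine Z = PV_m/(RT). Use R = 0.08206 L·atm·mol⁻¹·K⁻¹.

P = RT/(V_m − b) − a/V_m² = (0.08206)(371)/(0.648 − 0.0659) − 5.44/(0.648)²
  = 30.444/0.58210 − 12.955 = 52.300 − 12.955 = 39.345 atm
Z = PV_m/(RT) = (39.345)(0.648)/((0.08206)(371)) = 25.496/30.444 = 0.8375

Z ≈ 0.8375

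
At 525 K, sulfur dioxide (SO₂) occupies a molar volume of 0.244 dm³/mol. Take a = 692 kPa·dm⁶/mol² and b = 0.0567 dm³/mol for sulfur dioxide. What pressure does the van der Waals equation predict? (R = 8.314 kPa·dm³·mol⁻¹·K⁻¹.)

P = RT/(V_m − b) − a/V_m²
RT/(V_m − b) = (8.314)(525)/(0.244 − 0.0567) = 4364.9/0.18730 = 23304 kPa
a/V_m² = 692/(0.244)² = 11623 kPa
P = 23304 − 11623 = 11681 kPa

P ≈ 11681 kPa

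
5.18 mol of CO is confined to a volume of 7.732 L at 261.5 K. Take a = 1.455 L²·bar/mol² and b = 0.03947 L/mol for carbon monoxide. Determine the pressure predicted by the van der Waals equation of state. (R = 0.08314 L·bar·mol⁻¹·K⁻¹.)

P = nRT/(V − nb) − a n²/V²
nRT/(V − nb) = (5.18)(0.08314)(261.5)/(7.732 − 5.18×0.03947) = 112.62/7.5275 = 14.961 bar
a n²/V² = (1.455)(5.18)²/(7.732)² = 0.65304 bar
P = 14.961 − 0.65304 = 14.31 bar

P ≈ 14.31 bar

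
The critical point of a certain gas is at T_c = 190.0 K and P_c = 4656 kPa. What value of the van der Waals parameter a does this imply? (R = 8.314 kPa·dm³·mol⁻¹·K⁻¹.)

a ≈ 226.1 kPa·dm⁶/mol²

From T_c = 8a/(27Rb) and P_c = a/(27b²): a = 27 R² T_c²/(64 P_c).
a = 27×(8.314)²×(190.0)²/(64×4656) = 67373794/297984 = 226.1 kPa·dm⁶/mol²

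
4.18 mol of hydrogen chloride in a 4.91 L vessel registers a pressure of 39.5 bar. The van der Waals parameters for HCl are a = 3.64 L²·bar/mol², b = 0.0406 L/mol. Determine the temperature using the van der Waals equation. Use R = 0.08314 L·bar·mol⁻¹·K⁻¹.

T = (P + a n²/V²)(V − nb)/(nR)
P + a n²/V² = 39.5 + (3.64)(4.18)²/(4.91)² = 42.138 bar
V − nb = 4.91 − (4.18)(0.0406) = 4.7403 L
T = (42.138)(4.7403)/((4.18)(0.08314)) = 574.8 K

T ≈ 574.8 K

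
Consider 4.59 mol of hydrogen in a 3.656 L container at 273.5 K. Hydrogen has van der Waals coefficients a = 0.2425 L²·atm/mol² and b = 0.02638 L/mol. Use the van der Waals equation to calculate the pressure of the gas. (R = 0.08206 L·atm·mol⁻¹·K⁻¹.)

P = nRT/(V − nb) − a n²/V²
nRT/(V − nb) = (4.59)(0.08206)(273.5)/(3.656 − 4.59×0.02638) = 103.02/3.5349 = 29.144 atm
a n²/V² = (0.2425)(4.59)²/(3.656)² = 0.38223 atm
P = 29.144 − 0.38223 = 28.76 atm

P ≈ 28.76 atm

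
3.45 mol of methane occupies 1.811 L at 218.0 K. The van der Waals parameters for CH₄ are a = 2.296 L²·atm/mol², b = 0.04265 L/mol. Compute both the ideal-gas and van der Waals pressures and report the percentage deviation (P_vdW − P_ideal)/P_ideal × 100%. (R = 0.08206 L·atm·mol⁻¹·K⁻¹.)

-15.61 %

Ideal: P_ideal = nRT/V = (3.45)(0.08206)(218.0)/1.811 = 34.0791 atm
vdW: P = nRT/(V − nb) − a n²/V² = 61.7173/1.66386 − 27.3281/3.27972 = 37.0928 − 8.33245 = 28.7604 atm
% deviation = (28.7604 − 34.0791)/34.0791 × 100% = -15.61%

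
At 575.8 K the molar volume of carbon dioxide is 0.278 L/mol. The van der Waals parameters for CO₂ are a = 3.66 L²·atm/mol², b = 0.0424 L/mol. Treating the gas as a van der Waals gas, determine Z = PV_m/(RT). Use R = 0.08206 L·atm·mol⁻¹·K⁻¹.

P = RT/(V_m − b) − a/V_m² = (0.08206)(575.8)/(0.278 − 0.0424) − 3.66/(0.278)²
  = 47.250/0.23560 − 47.358 = 200.55 − 47.358 = 153.19 atm
Z = PV_m/(RT) = (153.19)(0.278)/((0.08206)(575.8)) = 42.587/47.250 = 0.9013

Z ≈ 0.9013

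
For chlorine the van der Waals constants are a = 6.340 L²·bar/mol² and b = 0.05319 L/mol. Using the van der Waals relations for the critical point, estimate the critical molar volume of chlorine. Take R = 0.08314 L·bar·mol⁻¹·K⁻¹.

V_m,c ≈ 0.1596 L/mol

For a van der Waals gas, V_m,c = 3b.
V_m,c = 3×0.05319 = 0.1596 L/mol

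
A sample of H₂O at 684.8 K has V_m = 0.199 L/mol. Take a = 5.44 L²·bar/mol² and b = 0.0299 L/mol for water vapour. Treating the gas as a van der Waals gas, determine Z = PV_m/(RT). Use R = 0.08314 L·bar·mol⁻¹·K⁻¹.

Z ≈ 0.6967

P = RT/(V_m − b) − a/V_m² = (0.08314)(684.8)/(0.199 − 0.0299) − 5.44/(0.199)²
  = 56.934/0.16910 − 137.37 = 336.69 − 137.37 = 199.32 bar
Z = PV_m/(RT) = (199.32)(0.199)/((0.08314)(684.8)) = 39.665/56.934 = 0.6967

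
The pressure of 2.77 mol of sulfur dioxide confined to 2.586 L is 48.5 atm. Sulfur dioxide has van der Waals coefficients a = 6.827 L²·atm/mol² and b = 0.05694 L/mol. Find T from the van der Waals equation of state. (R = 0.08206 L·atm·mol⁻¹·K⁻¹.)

T ≈ 601.8 K

T = (P + a n²/V²)(V − nb)/(nR)
P + a n²/V² = 48.5 + (6.827)(2.77)²/(2.586)² = 56.333 atm
V − nb = 2.586 − (2.77)(0.05694) = 2.4283 L
T = (56.333)(2.4283)/((2.77)(0.08206)) = 601.8 K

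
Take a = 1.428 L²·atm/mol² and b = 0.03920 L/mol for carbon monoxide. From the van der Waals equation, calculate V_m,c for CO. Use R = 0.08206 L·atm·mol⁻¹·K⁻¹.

For a van der Waals gas, V_m,c = 3b.
V_m,c = 3×0.03920 = 0.1176 L/mol

V_m,c ≈ 0.1176 L/mol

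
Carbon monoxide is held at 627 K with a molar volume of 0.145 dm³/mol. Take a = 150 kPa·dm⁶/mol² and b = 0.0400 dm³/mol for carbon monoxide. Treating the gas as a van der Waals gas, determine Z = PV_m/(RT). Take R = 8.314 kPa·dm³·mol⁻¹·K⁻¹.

Z ≈ 1.183

P = RT/(V_m − b) − a/V_m² = (8.314)(627)/(0.145 − 0.0400) − 150/(0.145)²
  = 5212.9/0.10500 − 7134.4 = 49647 − 7134.4 = 42513 kPa
Z = PV_m/(RT) = (42513)(0.145)/((8.314)(627)) = 6164.4/5212.9 = 1.183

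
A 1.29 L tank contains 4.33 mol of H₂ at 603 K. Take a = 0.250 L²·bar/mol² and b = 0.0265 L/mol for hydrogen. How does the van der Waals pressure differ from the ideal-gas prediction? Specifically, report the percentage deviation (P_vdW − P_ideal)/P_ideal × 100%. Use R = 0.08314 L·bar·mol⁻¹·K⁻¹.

Ideal: P_ideal = nRT/V = (4.33)(0.08314)(603)/1.29 = 168.277 bar
vdW: P = nRT/(V − nb) − a n²/V² = 217.078/1.17526 − 4.68723/1.66410 = 184.706 − 2.81668 = 181.889 bar
% deviation = (181.889 − 168.277)/168.277 × 100% = 8.09%

8.09 %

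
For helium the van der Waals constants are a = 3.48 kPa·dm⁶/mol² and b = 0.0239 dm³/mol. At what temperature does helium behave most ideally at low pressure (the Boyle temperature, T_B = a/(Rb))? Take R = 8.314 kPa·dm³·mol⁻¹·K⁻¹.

For a van der Waals gas the second virial coefficient B₂ = b − a/(RT) vanishes at T_B = a/(Rb).
T_B = 3.48/(8.314×0.0239) = 3.48/0.19870 = 17.51 K

T_B ≈ 17.51 K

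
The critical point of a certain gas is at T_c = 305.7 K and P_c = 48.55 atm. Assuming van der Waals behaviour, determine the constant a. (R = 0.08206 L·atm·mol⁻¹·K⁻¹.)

From T_c = 8a/(27Rb) and P_c = a/(27b²): a = 27 R² T_c²/(64 P_c).
a = 27×(0.08206)²×(305.7)²/(64×48.55) = 16991/3107.2 = 5.468 L²·atm/mol²

a ≈ 5.468 L²·atm/mol²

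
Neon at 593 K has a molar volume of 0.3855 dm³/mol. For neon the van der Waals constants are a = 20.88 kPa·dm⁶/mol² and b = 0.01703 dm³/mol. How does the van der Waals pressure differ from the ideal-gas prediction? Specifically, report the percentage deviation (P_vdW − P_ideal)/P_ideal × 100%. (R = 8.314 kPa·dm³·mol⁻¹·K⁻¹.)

Ideal: P_ideal = RT/V_m = (8.314)(593)/0.3855 = 12789.1 kPa
vdW: P = RT/(V_m − b) − a/V_m² = 4930.20/0.368470 − 20.88/0.148610 = 13380.2 − 140.502 = 13239.7 kPa
% deviation = (13239.7 − 12789.1)/12789.1 × 100% = 3.52%

3.52 %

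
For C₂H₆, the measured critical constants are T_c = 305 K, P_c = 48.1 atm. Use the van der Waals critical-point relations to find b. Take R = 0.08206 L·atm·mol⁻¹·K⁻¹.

From T_c = 8a/(27Rb) and P_c = a/(27b²): b = R T_c/(8 P_c).
b = (0.08206)(305)/(8×48.1) = 25.028/384.80 = 0.06504 L/mol

b ≈ 0.06504 L/mol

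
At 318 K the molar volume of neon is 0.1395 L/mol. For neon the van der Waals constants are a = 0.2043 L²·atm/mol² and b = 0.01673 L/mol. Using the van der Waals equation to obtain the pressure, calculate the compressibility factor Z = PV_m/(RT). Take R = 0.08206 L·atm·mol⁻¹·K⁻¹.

Z ≈ 1.080

P = RT/(V_m − b) − a/V_m² = (0.08206)(318)/(0.1395 − 0.01673) − 0.2043/(0.1395)²
  = 26.095/0.12277 − 10.498 = 212.55 − 10.498 = 202.05 atm
Z = PV_m/(RT) = (202.05)(0.1395)/((0.08206)(318)) = 28.186/26.095 = 1.080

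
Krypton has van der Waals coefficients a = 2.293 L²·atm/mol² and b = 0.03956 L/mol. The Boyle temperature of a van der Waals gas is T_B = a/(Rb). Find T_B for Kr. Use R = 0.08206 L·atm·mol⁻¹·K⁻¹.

For a van der Waals gas the second virial coefficient B₂ = b − a/(RT) vanishes at T_B = a/(Rb).
T_B = 2.293/(0.08206×0.03956) = 2.293/0.0032463 = 706.3 K

T_B ≈ 706.3 K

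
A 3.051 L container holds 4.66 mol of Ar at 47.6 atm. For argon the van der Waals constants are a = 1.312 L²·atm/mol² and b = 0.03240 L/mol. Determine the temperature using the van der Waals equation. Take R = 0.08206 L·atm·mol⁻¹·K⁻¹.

T = (P + a n²/V²)(V − nb)/(nR)
P + a n²/V² = 47.6 + (1.312)(4.66)²/(3.051)² = 50.661 atm
V − nb = 3.051 − (4.66)(0.03240) = 2.9000 L
T = (50.661)(2.9000)/((4.66)(0.08206)) = 384.2 K

T ≈ 384.2 K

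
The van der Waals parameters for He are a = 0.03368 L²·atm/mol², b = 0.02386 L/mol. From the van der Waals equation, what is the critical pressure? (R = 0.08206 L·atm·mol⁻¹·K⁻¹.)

For a van der Waals gas, P_c = a/(27b²).
P_c = 0.03368/(27×(0.02386)²) = 0.03368/0.015371 = 2.191 atm

P_c ≈ 2.191 atm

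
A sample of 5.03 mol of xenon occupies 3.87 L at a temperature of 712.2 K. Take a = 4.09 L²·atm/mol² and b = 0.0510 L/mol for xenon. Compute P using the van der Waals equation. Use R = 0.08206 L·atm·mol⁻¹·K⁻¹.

P = nRT/(V − nb) − a n²/V²
nRT/(V − nb) = (5.03)(0.08206)(712.2)/(3.87 − 5.03×0.0510) = 293.97/3.6135 = 81.353 atm
a n²/V² = (4.09)(5.03)²/(3.87)² = 6.9094 atm
P = 81.353 − 6.9094 = 74.44 atm

P ≈ 74.44 atm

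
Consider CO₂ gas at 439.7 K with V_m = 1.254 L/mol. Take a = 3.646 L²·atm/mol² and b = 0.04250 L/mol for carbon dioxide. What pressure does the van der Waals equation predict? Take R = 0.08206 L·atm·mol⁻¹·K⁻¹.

P ≈ 27.46 atm

P = RT/(V_m − b) − a/V_m²
RT/(V_m − b) = (0.08206)(439.7)/(1.254 − 0.04250) = 36.082/1.2115 = 29.783 atm
a/V_m² = 3.646/(1.254)² = 2.3186 atm
P = 29.783 − 2.3186 = 27.46 atm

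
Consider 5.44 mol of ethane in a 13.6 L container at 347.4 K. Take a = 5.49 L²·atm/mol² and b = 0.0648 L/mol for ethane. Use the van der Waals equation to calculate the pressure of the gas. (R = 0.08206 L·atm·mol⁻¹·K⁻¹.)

P = nRT/(V − nb) − a n²/V²
nRT/(V − nb) = (5.44)(0.08206)(347.4)/(13.6 − 5.44×0.0648) = 155.08/13.247 = 11.707 atm
a n²/V² = (5.49)(5.44)²/(13.6)² = 0.87840 atm
P = 11.707 − 0.87840 = 10.83 atm

P ≈ 10.83 atm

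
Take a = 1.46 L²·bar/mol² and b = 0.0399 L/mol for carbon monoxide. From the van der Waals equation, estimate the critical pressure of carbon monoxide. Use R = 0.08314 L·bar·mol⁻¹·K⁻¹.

For a van der Waals gas, P_c = a/(27b²).
P_c = 1.46/(27×(0.0399)²) = 1.46/0.042984 = 33.97 bar

P_c ≈ 33.97 bar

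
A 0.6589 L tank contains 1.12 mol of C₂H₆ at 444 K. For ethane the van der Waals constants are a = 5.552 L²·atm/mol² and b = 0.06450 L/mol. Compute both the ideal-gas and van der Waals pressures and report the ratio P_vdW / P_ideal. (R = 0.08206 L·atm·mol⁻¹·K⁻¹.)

Ideal: P_ideal = nRT/V = (1.12)(0.08206)(444)/0.6589 = 61.9317 atm
vdW: P = nRT/(V − nb) − a n²/V² = 40.8068/0.586660 − 6.96443/0.434149 = 69.5578 − 16.0416 = 53.5162 atm
Ratio = 53.5162/61.9317 = 0.8641

P_vdW / P_ideal ≈ 0.8641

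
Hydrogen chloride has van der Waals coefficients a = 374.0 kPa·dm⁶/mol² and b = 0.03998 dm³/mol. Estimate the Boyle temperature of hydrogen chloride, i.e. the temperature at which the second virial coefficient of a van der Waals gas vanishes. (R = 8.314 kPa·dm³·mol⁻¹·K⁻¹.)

T_B ≈ 1125 K

For a van der Waals gas the second virial coefficient B₂ = b − a/(RT) vanishes at T_B = a/(Rb).
T_B = 374.0/(8.314×0.03998) = 374.0/0.33239 = 1125 K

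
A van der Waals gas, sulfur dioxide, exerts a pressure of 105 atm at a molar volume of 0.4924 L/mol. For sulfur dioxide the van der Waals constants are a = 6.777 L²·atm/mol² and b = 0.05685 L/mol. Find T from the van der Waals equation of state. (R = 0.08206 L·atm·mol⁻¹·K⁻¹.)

T ≈ 705.7 K

T = (P + a/V_m²)(V_m − b)/R
P + a/V_m² = 105 + 6.777/(0.4924)² = 132.95 atm
V_m − b = 0.4924 − 0.05685 = 0.43555 L/mol
T = (132.95)(0.43555)/0.08206 = 705.7 K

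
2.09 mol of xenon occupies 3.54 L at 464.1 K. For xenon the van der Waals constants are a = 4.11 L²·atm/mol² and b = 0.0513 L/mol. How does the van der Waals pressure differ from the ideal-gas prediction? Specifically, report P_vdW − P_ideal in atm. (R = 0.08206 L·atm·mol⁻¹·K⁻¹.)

Ideal: P_ideal = nRT/V = (2.09)(0.08206)(464.1)/3.54 = 22.4846 atm
vdW: P = nRT/(V − nb) − a n²/V² = 79.5957/3.43278 − 17.9529/12.5316 = 23.1870 − 1.43261 = 21.7544 atm
ΔP = 21.7544 − 22.4846 = -0.730 atm

ΔP ≈ -0.730 atm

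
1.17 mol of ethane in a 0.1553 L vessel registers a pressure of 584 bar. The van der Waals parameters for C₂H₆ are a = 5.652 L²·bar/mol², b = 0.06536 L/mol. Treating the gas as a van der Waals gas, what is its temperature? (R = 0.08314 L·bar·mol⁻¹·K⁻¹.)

T = (P + a n²/V²)(V − nb)/(nR)
P + a n²/V² = 584 + (5.652)(1.17)²/(0.1553)² = 904.80 bar
V − nb = 0.1553 − (1.17)(0.06536) = 0.078829 L
T = (904.80)(0.078829)/((1.17)(0.08314)) = 733.2 K

T ≈ 733.2 K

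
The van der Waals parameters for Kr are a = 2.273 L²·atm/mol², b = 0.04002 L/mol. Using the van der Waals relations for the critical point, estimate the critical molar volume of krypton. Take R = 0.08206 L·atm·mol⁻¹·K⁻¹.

V_m,c ≈ 0.1201 L/mol

For a van der Waals gas, V_m,c = 3b.
V_m,c = 3×0.04002 = 0.1201 L/mol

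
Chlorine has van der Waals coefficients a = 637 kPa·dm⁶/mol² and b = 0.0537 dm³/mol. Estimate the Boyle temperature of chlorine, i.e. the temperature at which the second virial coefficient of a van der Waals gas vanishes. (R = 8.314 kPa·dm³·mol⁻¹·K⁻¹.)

T_B ≈ 1427 K

For a van der Waals gas the second virial coefficient B₂ = b − a/(RT) vanishes at T_B = a/(Rb).
T_B = 637/(8.314×0.0537) = 637/0.44646 = 1427 K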